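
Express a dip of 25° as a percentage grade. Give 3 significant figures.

grade % = 100 × tan 25° = 100 × 0.4663

46.6%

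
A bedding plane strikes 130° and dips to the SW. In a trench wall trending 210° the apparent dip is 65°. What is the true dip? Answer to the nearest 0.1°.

65.3°

β = acute angle between strike 130° and section 210° = 80°.
tan δ = tan α / sin β = tan 65° / sin 80° = 2.1445 / 0.9848 = 2.1776
true dip = arctan 2.1776 = 65.33°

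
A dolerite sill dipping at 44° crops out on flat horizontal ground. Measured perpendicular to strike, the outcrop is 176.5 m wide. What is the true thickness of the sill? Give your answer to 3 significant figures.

123 m

True thickness t = w · sin(dip) = 176.5 × sin 44°
t = 176.5 × 0.6947 = 122.607 m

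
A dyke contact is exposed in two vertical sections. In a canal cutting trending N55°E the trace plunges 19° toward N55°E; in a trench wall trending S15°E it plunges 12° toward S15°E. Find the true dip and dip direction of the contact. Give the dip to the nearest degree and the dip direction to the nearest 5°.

Represent each trace as a vector plunging at its apparent dip toward its trend (east-north-up frame): v₁ = (0.775, 0.542, -0.326), v₂ = (0.253, -0.945, -0.208).
The plane normal is n = v₁ × v₂ ∝ (0.420, -0.079, 0.869).
tan δ = √(n_x²+n_y²)/n_z = 0.428/0.869, so δ = 26.2°.
The horizontal component of n points toward azimuth atan2(n_x, n_y) = 101°, the dip direction.

true dip 26°, dip direction 100°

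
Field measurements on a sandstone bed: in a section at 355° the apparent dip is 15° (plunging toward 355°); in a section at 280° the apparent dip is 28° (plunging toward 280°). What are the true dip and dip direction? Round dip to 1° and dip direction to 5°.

Each apparent-dip line lies in the plane. As unit vectors (x east, y north, z up), v₁ plunges 15°→355° and v₂ plunges 28°→280°.
Cross product v₁ × v₂ gives the pole to the plane: n ∝ (-0.412, 0.186, 0.824).
Dip δ = arctan(|n_h|/n_z) = arctan(0.452/0.824) = 28.7°.
Dip direction = atan2(-0.412, 0.186) = 294° (azimuth of n's horizontal projection).

true dip 29°, dip direction 295°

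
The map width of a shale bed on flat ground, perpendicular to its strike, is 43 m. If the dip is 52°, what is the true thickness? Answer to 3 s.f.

33.9 m

True thickness t = w · sin(dip) = 43 × sin 52°
t = 43 × 0.7880 = 33.884 m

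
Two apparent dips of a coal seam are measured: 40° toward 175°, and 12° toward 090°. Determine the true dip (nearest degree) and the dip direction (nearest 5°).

Each apparent-dip line lies in the plane. As unit vectors (x east, y north, z up), v₁ plunges 40°→175° and v₂ plunges 12°→090°.
n = v₁ × v₂ = (0.159, -0.615, 0.746) (taken with n_z > 0).
tan δ = √(n_x²+n_y²)/n_z = 0.635/0.746, so δ = 40.4°.
Dip direction = azimuth of (n_x, n_y) = atan2(0.159, -0.615) = 166°.

true dip 40°, dip direction 165°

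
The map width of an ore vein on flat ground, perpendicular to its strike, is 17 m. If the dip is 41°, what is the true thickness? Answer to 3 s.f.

11.2 m

True thickness t = w · sin(dip) = 17 × sin 41°
t = 17 × 0.6561 = 11.153 m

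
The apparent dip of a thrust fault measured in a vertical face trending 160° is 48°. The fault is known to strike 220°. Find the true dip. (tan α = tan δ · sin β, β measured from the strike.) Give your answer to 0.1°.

52.1°

β = acute angle between strike 220° and section 160° = 60°.
tan δ = tan α / sin β = tan 48° / sin 60° = 1.1106 / 0.8660 = 1.2824
true dip = arctan 1.2824 = 52.05°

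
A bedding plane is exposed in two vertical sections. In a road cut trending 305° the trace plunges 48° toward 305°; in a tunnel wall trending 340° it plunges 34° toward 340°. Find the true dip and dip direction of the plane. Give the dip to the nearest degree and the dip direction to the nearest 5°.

true dip 50°, dip direction 285°

Each apparent-dip line lies in the plane. As unit vectors (x east, y north, z up), v₁ plunges 48°→305° and v₂ plunges 34°→340°.
The plane normal is n = v₁ × v₂ ∝ (-0.364, 0.096, 0.318).
tan δ = √(n_x²+n_y²)/n_z = 0.377/0.318, so δ = 49.8°.
The horizontal component of n points toward azimuth atan2(n_x, n_y) = 285°, the dip direction.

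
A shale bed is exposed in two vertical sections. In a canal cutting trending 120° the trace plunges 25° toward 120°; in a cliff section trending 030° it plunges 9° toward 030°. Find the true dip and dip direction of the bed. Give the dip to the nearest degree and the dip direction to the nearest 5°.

true dip 26°, dip direction 100°

Each apparent-dip line lies in the plane. As unit vectors (x east, y north, z up), v₁ plunges 25°→120° and v₂ plunges 9°→030°.
The plane normal is n = v₁ × v₂ ∝ (0.432, -0.086, 0.895).
Dip δ = arctan(|n_h|/n_z) = arctan(0.441/0.895) = 26.2°.
Dip direction = atan2(0.432, -0.086) = 101° (azimuth of n's horizontal projection).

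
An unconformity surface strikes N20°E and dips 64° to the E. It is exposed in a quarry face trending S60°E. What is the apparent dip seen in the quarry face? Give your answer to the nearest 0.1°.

The section lies 80° from the strike.
tan α = tan 64° × sin 80° = 2.0503 × 0.9848 = 2.0192
α = arctan(2.0192) = 63.65°

63.7°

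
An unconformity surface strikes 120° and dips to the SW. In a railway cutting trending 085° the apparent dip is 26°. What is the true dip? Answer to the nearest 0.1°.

β = acute angle between strike 120° and section 085° = 35°.
tan(true dip) = tan 26° / sin 35° = 0.8503
δ = arctan(0.8503) = 40.38°

40.4°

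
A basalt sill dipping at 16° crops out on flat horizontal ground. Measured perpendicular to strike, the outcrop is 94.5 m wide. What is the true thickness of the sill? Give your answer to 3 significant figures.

26.0 m

True thickness t = w · sin(dip) = 94.5 × sin 16°
t = 94.5 × 0.2756 = 26.048 m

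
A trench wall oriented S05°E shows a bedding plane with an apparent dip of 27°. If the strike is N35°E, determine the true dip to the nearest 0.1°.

38.4°

β = acute angle between strike N35°E and section S05°E = 40°.
tan(true dip) = tan 27° / sin 40° = 0.7927
δ = arctan(0.7927) = 38.40°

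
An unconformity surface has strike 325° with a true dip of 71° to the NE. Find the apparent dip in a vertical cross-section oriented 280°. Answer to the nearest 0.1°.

Angle between strike (325°) and section (280°): β = 45°.
tan α = tan 71° × sin 45° = 2.9042 × 0.7071 = 2.0536
apparent dip = arctan 2.0536 = 64.04°

64.0°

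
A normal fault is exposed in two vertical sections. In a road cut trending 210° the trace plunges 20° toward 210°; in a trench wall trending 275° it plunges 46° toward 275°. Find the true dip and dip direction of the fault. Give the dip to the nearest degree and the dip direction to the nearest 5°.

true dip 46°, dip direction 280°

Represent each trace as a vector plunging at its apparent dip toward its trend (east-north-up frame): v₁ = (-0.470, -0.814, -0.342), v₂ = (-0.692, 0.061, -0.719).
n = v₁ × v₂ = (-0.606, 0.101, 0.592) (taken with n_z > 0).
tan δ = √(n_x²+n_y²)/n_z = 0.615/0.592, so δ = 46.1°.
The horizontal component of n points toward azimuth atan2(n_x, n_y) = 279°, the dip direction.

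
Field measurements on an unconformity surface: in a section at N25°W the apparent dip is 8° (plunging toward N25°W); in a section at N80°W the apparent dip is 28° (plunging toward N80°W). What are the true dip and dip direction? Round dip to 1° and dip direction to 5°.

true dip 30°, dip direction 260°

Represent each trace as a vector plunging at its apparent dip toward its trend (east-north-up frame): v₁ = (-0.419, 0.897, -0.139), v₂ = (-0.870, 0.153, -0.469).
n = v₁ × v₂ = (-0.400, -0.075, 0.716) (taken with n_z > 0).
True dip = arccos(n_z / |n|) = arccos(0.8694) = 29.6°.
Dip direction = atan2(-0.400, -0.075) = 259° (azimuth of n's horizontal projection).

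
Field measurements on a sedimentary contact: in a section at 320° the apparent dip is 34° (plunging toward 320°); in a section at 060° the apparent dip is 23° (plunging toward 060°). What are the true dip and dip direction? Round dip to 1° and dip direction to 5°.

true dip 41°, dip direction 000°

Represent each trace as a vector plunging at its apparent dip toward its trend (east-north-up frame): v₁ = (-0.533, 0.635, -0.559), v₂ = (0.797, 0.460, -0.391).
n = v₁ × v₂ = (-0.009, 0.654, 0.752) (taken with n_z > 0).
True dip = arccos(n_z / |n|) = arccos(0.7543) = 41.0°.
Dip direction = atan2(-0.009, 0.654) = 359° (azimuth of n's horizontal projection).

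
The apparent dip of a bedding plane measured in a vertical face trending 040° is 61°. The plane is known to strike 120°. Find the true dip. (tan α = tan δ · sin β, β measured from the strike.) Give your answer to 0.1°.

The section is 80° from the strike.
tan(true dip) = tan 61° / sin 80° = 1.8319
δ = arctan(1.8319) = 61.37°

61.4°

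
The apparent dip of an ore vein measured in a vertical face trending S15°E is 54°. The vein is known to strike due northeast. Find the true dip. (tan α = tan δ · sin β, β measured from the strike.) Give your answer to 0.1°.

57.8°

β = acute angle between strike due northeast and section S15°E = 60°.
tan(true dip) = tan 54° / sin 60° = 1.5893
δ = arctan(1.5893) = 57.82°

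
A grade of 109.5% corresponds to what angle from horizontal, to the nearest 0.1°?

tan θ = 109.5/100 = 1.0950
θ = arctan(1.0950) = 47.60°

47.6°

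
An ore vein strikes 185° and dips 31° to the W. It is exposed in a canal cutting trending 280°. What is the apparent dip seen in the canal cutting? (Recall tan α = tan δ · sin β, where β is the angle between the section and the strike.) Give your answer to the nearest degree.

31°

Angle between strike (185°) and section (280°): β = 85°.
tan(apparent dip) = tan 31° · sin 85° = 0.5986
α = arctan(0.5986) = 30.90°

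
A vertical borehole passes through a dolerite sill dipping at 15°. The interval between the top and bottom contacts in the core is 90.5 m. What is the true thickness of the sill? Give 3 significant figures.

True thickness t = h · cos(dip) = 90.5 × cos 15°
t = 90.5 × 0.9659 = 87.416 m

87.4 m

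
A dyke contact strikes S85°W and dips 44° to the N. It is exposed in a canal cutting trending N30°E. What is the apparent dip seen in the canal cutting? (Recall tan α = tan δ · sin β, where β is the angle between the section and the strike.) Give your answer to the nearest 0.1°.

38.3°

Angle between strike (S85°W) and section (N30°E): β = 55°.
tan α = tan 44° × sin 55° = 0.9657 × 0.8192 = 0.7910
α = arctan(0.7910) = 38.35°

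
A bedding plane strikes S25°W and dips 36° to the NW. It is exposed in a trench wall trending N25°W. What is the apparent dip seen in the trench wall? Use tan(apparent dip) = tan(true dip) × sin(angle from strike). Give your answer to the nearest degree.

29°

The strike is S25°W and the section trends N25°W; the acute angle between them is β = 50°.
tan(apparent dip) = tan 36° · sin 50° = 0.5566
apparent dip = arctan 0.5566 = 29.10°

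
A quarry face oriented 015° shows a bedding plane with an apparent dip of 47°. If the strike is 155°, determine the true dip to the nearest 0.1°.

59.1°

The section is 40° from the strike.
tan δ = tan α / sin β = tan 47° / sin 40° = 1.0724 / 0.6428 = 1.6683
δ = arctan(1.6683) = 59.06°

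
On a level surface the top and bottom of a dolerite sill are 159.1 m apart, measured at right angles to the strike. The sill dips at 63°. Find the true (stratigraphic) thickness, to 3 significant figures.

142 m

True thickness t = w · sin(dip) = 159.1 × sin 63°
t = 159.1 × 0.8910 = 141.759 m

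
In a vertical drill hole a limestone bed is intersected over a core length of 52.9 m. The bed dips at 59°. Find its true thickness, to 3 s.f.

27.2 m

True thickness t = h · cos(dip) = 52.9 × cos 59°
t = 52.9 × 0.5150 = 27.246 m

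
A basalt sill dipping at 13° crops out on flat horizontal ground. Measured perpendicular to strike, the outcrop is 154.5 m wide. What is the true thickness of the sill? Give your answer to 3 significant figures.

34.8 m

True thickness t = w · sin(dip) = 154.5 × sin 13°
t = 154.5 × 0.2250 = 34.755 m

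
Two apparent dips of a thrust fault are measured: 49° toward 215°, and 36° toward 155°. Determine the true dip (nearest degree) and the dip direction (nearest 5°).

Each apparent-dip line lies in the plane. As unit vectors (x east, y north, z up), v₁ plunges 49°→215° and v₂ plunges 36°→155°.
Cross product v₁ × v₂ gives the pole to the plane: n ∝ (-0.237, -0.479, 0.460).
Dip δ = arctan(|n_h|/n_z) = arctan(0.535/0.460) = 49.3°.
Dip direction = atan2(-0.237, -0.479) = 206° (azimuth of n's horizontal projection).

true dip 49°, dip direction 205°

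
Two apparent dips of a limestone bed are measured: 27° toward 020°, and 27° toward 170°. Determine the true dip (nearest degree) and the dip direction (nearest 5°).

true dip 63°, dip direction 095°

The two traces are lines in the plane: v₁ = (sin 20°·cos 27°, cos 20°·cos 27°, −sin 27°), v₂ = (sin 170°·cos 27°, cos 170°·cos 27°, −sin 27°).
Cross product v₁ × v₂ gives the pole to the plane: n ∝ (0.778, -0.068, 0.397).
tan δ = √(n_x²+n_y²)/n_z = 0.781/0.397, so δ = 63.1°.
Dip direction = atan2(0.778, -0.068) = 95° (azimuth of n's horizontal projection).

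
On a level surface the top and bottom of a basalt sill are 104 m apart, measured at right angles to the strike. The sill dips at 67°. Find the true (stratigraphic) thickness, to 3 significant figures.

True thickness t = w · sin(dip) = 104 × sin 67°
t = 104 × 0.9205 = 95.733 m

95.7 m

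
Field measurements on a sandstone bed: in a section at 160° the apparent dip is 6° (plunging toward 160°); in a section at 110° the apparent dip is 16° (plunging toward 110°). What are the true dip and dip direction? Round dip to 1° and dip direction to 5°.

The two traces are lines in the plane: v₁ = (sin 160°·cos 6°, cos 160°·cos 6°, −sin 6°), v₂ = (sin 110°·cos 16°, cos 110°·cos 16°, −sin 16°).
n = v₁ × v₂ = (0.223, -0.001, 0.732) (taken with n_z > 0).
True dip = arccos(n_z / |n|) = arccos(0.9565) = 17.0°.
The horizontal component of n points toward azimuth atan2(n_x, n_y) = 90°, the dip direction.

true dip 17°, dip direction 090°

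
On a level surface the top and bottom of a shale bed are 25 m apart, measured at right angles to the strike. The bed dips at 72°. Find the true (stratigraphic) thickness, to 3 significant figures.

True thickness t = w · sin(dip) = 25 × sin 72°
t = 25 × 0.9511 = 23.776 m

23.8 m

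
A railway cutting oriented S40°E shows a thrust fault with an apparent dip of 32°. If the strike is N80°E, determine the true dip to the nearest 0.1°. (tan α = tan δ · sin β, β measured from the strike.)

35.8°

The section is 60° from the strike.
tan δ = tan α / sin β = tan 32° / sin 60° = 0.6249 / 0.8660 = 0.7215
true dip = arctan 0.7215 = 35.81°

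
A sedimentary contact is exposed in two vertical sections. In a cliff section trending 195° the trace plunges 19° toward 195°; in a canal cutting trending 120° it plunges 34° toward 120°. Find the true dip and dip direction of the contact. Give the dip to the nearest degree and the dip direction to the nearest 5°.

The two traces are lines in the plane: v₁ = (sin 195°·cos 19°, cos 195°·cos 19°, −sin 19°), v₂ = (sin 120°·cos 34°, cos 120°·cos 34°, −sin 34°).
n = v₁ × v₂ = (0.376, -0.371, 0.757) (taken with n_z > 0).
Dip δ = arctan(|n_h|/n_z) = arctan(0.528/0.757) = 34.9°.
The horizontal component of n points toward azimuth atan2(n_x, n_y) = 135°, the dip direction.

true dip 35°, dip direction 135°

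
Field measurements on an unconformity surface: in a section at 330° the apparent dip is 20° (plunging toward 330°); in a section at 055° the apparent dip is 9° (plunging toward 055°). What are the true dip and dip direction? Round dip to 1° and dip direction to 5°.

true dip 21°, dip direction 350°

Each apparent-dip line lies in the plane. As unit vectors (x east, y north, z up), v₁ plunges 20°→330° and v₂ plunges 9°→055°.
n = v₁ × v₂ = (-0.066, 0.350, 0.925) (taken with n_z > 0).
Dip δ = arctan(|n_h|/n_z) = arctan(0.356/0.925) = 21.1°.
Dip direction = azimuth of (n_x, n_y) = atan2(-0.066, 0.350) = 349°.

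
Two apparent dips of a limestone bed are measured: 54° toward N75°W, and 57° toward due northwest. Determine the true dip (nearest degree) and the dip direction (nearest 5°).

true dip 57°, dip direction 310°

Each apparent-dip line lies in the plane. As unit vectors (x east, y north, z up), v₁ plunges 54°→N75°W and v₂ plunges 57°→due northwest.
n = v₁ × v₂ = (-0.184, 0.165, 0.160) (taken with n_z > 0).
tan δ = √(n_x²+n_y²)/n_z = 0.247/0.160, so δ = 57.0°.
The horizontal component of n points toward azimuth atan2(n_x, n_y) = 312°, the dip direction.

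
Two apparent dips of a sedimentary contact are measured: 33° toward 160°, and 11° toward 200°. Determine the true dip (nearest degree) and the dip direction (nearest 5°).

true dip 39°, dip direction 125°

Represent each trace as a vector plunging at its apparent dip toward its trend (east-north-up frame): v₁ = (0.287, -0.788, -0.545), v₂ = (-0.336, -0.922, -0.191).
Cross product v₁ × v₂ gives the pole to the plane: n ∝ (0.352, -0.238, 0.529).
Dip δ = arctan(|n_h|/n_z) = arctan(0.425/0.529) = 38.7°.
The horizontal component of n points toward azimuth atan2(n_x, n_y) = 124°, the dip direction.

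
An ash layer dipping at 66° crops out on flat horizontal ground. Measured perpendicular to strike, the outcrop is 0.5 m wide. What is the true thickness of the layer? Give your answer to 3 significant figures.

0.457 m

True thickness t = w · sin(dip) = 0.5 × sin 66°
t = 0.5 × 0.9135 = 0.457 m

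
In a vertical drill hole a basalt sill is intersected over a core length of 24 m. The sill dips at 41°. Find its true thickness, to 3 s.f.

True thickness t = h · cos(dip) = 24 × cos 41°
t = 24 × 0.7547 = 18.113 m

18.1 m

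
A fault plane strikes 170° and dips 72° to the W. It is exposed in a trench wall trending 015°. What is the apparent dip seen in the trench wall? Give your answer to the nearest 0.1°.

52.4°

The section lies 25° from the strike.
tan(apparent dip) = tan 72° · sin 25° = 1.3007
apparent dip = arctan 1.3007 = 52.45°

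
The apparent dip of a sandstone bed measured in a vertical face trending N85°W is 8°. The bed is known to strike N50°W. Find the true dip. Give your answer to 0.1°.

13.8°

The section is 35° from the strike.
tan(true dip) = tan 8° / sin 35° = 0.2450
δ = arctan(0.2450) = 13.77°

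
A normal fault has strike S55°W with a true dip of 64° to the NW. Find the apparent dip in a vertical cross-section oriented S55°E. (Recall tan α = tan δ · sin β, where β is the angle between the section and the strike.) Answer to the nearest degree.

63°

The strike is S55°W and the section trends S55°E; the acute angle between them is β = 70°.
tan(apparent dip) = tan 64° · sin 70° = 1.9267
α = arctan(1.9267) = 62.57°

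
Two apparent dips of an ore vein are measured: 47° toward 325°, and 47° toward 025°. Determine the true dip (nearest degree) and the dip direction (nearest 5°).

true dip 51°, dip direction 355°

The two traces are lines in the plane: v₁ = (sin 325°·cos 47°, cos 325°·cos 47°, −sin 47°), v₂ = (sin 25°·cos 47°, cos 25°·cos 47°, −sin 47°).
Cross product v₁ × v₂ gives the pole to the plane: n ∝ (-0.043, 0.497, 0.403).
tan δ = √(n_x²+n_y²)/n_z = 0.499/0.403, so δ = 51.1°.
Dip direction = azimuth of (n_x, n_y) = atan2(-0.043, 0.497) = 355°.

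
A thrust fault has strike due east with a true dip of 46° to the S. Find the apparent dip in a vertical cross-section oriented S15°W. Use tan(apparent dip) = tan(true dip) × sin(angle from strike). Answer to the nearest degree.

The section lies 75° from the strike.
tan(apparent dip) = tan 46° · sin 75° = 1.0002
α = arctan(1.0002) = 45.01°

45°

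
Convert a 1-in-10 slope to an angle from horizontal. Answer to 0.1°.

5.7°

tan θ = 1/10 = 0.1000
θ = arctan(0.1000) = 5.71°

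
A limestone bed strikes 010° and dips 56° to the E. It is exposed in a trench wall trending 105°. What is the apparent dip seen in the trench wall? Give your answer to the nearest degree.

56°

The section lies 85° from the strike.
tan(apparent dip) = tan 56° · sin 85° = 1.4769
apparent dip = arctan 1.4769 = 55.90°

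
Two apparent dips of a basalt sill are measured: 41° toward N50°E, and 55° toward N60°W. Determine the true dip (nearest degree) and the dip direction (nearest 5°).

true dip 64°, dip direction 345°

Each apparent-dip line lies in the plane. As unit vectors (x east, y north, z up), v₁ plunges 41°→N50°E and v₂ plunges 55°→N60°W.
The plane normal is n = v₁ × v₂ ∝ (-0.209, 0.799, 0.407).
True dip = arccos(n_z / |n|) = arccos(0.4416) = 63.8°.
The horizontal component of n points toward azimuth atan2(n_x, n_y) = 345°, the dip direction.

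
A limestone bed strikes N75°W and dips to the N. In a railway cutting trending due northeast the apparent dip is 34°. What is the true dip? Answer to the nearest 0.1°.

37.9°

The section is 60° from the strike.
tan δ = tan α / sin β = tan 34° / sin 60° = 0.6745 / 0.8660 = 0.7789
true dip = arctan 0.7789 = 37.91°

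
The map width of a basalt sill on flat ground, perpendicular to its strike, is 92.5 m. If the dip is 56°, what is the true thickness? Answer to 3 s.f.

True thickness t = w · sin(dip) = 92.5 × sin 56°
t = 92.5 × 0.8290 = 76.686 m

76.7 m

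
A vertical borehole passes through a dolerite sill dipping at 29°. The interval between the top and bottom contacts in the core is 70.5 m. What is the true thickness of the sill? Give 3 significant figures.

61.7 m

True thickness t = h · cos(dip) = 70.5 × cos 29°
t = 70.5 × 0.8746 = 61.661 m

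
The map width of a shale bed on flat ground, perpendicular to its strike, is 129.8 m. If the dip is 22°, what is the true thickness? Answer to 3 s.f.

48.6 m

True thickness t = w · sin(dip) = 129.8 × sin 22°
t = 129.8 × 0.3746 = 48.624 m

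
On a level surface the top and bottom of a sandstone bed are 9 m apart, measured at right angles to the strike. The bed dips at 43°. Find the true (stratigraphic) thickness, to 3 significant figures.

6.14 m

True thickness t = w · sin(dip) = 9 × sin 43°
t = 9 × 0.6820 = 6.138 m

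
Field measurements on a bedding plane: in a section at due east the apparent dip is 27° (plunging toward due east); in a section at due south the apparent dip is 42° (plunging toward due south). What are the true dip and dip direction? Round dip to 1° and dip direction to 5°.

true dip 46°, dip direction 150°

Each apparent-dip line lies in the plane. As unit vectors (x east, y north, z up), v₁ plunges 27°→due east and v₂ plunges 42°→due south.
Cross product v₁ × v₂ gives the pole to the plane: n ∝ (0.337, -0.596, 0.662).
True dip = arccos(n_z / |n|) = arccos(0.6950) = 46.0°.
The horizontal component of n points toward azimuth atan2(n_x, n_y) = 150°, the dip direction.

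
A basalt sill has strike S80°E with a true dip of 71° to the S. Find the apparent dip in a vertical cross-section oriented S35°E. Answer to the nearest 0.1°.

The section lies 45° from the strike.
tan α = tan 71° × sin 45° = 2.9042 × 0.7071 = 2.0536
apparent dip = arctan 2.0536 = 64.04°

64.0°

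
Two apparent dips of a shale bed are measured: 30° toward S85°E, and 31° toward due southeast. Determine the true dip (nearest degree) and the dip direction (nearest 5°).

Represent each trace as a vector plunging at its apparent dip toward its trend (east-north-up frame): v₁ = (0.863, -0.075, -0.500), v₂ = (0.606, -0.606, -0.515).
The plane normal is n = v₁ × v₂ ∝ (0.264, -0.141, 0.477).
Dip δ = arctan(|n_h|/n_z) = arctan(0.300/0.477) = 32.1°.
The horizontal component of n points toward azimuth atan2(n_x, n_y) = 118°, the dip direction.

true dip 32°, dip direction 120°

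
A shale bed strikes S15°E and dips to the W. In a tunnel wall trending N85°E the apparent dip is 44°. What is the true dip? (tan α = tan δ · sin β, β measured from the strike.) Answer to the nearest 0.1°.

44.4°

The section is 80° from the strike.
tan(true dip) = tan 44° / sin 80° = 0.9806
true dip = arctan 0.9806 = 44.44°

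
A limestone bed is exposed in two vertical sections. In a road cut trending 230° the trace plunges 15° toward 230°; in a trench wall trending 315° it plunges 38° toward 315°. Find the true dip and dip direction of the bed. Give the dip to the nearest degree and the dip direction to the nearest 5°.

Represent each trace as a vector plunging at its apparent dip toward its trend (east-north-up frame): v₁ = (-0.740, -0.621, -0.259), v₂ = (-0.557, 0.557, -0.616).
The plane normal is n = v₁ × v₂ ∝ (-0.526, 0.311, 0.758).
True dip = arccos(n_z / |n|) = arccos(0.7783) = 38.9°.
The horizontal component of n points toward azimuth atan2(n_x, n_y) = 301°, the dip direction.

true dip 39°, dip direction 300°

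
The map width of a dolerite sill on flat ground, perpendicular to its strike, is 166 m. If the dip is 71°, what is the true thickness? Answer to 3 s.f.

True thickness t = w · sin(dip) = 166 × sin 71°
t = 166 × 0.9455 = 156.956 m

157 m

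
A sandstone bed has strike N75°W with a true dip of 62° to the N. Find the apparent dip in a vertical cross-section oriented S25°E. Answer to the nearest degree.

Angle between strike (N75°W) and section (S25°E): β = 50°.
tan α = tan 62° × sin 50° = 1.8807 × 0.7660 = 1.4407
α = arctan(1.4407) = 55.24°

55°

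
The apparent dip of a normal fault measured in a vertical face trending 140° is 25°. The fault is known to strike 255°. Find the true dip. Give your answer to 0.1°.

The section is 65° from the strike.
tan(true dip) = tan 25° / sin 65° = 0.5145
true dip = arctan 0.5145 = 27.23°

27.2°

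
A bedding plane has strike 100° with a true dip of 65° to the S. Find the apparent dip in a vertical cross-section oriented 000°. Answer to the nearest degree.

Angle between strike (100°) and section (000°): β = 80°.
tan(apparent dip) = tan 65° · sin 80° = 2.1119
α = arctan(2.1119) = 64.66°

65°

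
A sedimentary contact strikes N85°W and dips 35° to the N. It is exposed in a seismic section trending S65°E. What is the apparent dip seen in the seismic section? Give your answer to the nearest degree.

The section lies 20° from the strike.
tan(apparent dip) = tan 35° · sin 20° = 0.2395
α = arctan(0.2395) = 13.47°

13°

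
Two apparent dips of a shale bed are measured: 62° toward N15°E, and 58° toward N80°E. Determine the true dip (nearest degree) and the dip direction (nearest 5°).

Each apparent-dip line lies in the plane. As unit vectors (x east, y north, z up), v₁ plunges 62°→N15°E and v₂ plunges 58°→N80°E.
n = v₁ × v₂ = (0.303, 0.358, 0.225) (taken with n_z > 0).
Dip δ = arctan(|n_h|/n_z) = arctan(0.469/0.225) = 64.3°.
The horizontal component of n points toward azimuth atan2(n_x, n_y) = 40°, the dip direction.

true dip 64°, dip direction 040°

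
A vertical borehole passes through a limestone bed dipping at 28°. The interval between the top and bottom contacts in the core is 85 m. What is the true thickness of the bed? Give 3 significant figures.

75.1 m

True thickness t = h · cos(dip) = 85 × cos 28°
t = 85 × 0.8829 = 75.051 m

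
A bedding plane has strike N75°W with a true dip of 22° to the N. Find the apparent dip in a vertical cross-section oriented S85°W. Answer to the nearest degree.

Angle between strike (N75°W) and section (S85°W): β = 20°.
tan(apparent dip) = tan 22° · sin 20° = 0.1382
apparent dip = arctan 0.1382 = 7.87°

8°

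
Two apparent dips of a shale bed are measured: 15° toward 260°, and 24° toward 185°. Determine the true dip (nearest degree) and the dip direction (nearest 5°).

Each apparent-dip line lies in the plane. As unit vectors (x east, y north, z up), v₁ plunges 15°→260° and v₂ plunges 24°→185°.
The plane normal is n = v₁ × v₂ ∝ (-0.167, -0.366, 0.852).
Dip δ = arctan(|n_h|/n_z) = arctan(0.403/0.852) = 25.3°.
Dip direction = azimuth of (n_x, n_y) = atan2(-0.167, -0.366) = 205°.

true dip 25°, dip direction 205°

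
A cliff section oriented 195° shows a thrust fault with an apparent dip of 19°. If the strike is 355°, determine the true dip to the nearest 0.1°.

45.2°

The section is 20° from the strike.
tan(true dip) = tan 19° / sin 20° = 1.0067
δ = arctan(1.0067) = 45.19°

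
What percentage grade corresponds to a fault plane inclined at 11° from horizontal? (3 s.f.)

19.4%

grade % = 100 × tan 11° = 100 × 0.1944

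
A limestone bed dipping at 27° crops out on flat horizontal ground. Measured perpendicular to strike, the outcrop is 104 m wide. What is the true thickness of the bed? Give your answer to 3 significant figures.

True thickness t = w · sin(dip) = 104 × sin 27°
t = 104 × 0.4540 = 47.215 m

47.2 m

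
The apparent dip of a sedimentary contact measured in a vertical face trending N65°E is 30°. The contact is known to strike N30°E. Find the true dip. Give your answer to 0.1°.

β = acute angle between strike N30°E and section N65°E = 35°.
tan δ = tan α / sin β = tan 30° / sin 35° = 0.5774 / 0.5736 = 1.0066
true dip = arctan 1.0066 = 45.19°

45.2°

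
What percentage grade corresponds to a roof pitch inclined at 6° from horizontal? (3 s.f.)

10.5%

grade % = 100 × tan 6° = 100 × 0.1051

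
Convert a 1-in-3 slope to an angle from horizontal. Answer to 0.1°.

18.4°

tan θ = 1/3 = 0.3333
θ = arctan(0.3333) = 18.43°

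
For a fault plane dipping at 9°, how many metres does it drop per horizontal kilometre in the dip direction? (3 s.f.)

158 m

drop per km = 1000 × tan 9° = 1000 × 0.1584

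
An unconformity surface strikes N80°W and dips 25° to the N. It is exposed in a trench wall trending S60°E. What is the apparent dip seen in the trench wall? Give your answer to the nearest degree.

9°

Angle between strike (N80°W) and section (S60°E): β = 20°.
tan(apparent dip) = tan 25° · sin 20° = 0.1595
α = arctan(0.1595) = 9.06°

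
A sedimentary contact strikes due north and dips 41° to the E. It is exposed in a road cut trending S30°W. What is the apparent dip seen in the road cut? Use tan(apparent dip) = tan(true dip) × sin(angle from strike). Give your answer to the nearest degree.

The section lies 30° from the strike.
tan(apparent dip) = tan 41° · sin 30° = 0.4346
apparent dip = arctan 0.4346 = 23.49°

23°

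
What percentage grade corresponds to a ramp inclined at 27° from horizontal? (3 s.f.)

grade % = 100 × tan 27° = 100 × 0.5095

51.0%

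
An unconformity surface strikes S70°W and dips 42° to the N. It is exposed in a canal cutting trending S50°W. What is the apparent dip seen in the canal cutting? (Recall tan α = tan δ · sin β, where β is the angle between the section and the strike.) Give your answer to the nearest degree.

17°

The strike is S70°W and the section trends S50°W; the acute angle between them is β = 20°.
tan α = tan 42° × sin 20° = 0.9004 × 0.3420 = 0.3080
α = arctan(0.3080) = 17.12°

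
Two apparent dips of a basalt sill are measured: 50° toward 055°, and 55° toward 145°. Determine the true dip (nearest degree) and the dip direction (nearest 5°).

true dip 62°, dip direction 105°

Represent each trace as a vector plunging at its apparent dip toward its trend (east-north-up frame): v₁ = (0.527, 0.369, -0.766), v₂ = (0.329, -0.470, -0.819).
Cross product v₁ × v₂ gives the pole to the plane: n ∝ (0.662, -0.179, 0.369).
True dip = arccos(n_z / |n|) = arccos(0.4735) = 61.7°.
The horizontal component of n points toward azimuth atan2(n_x, n_y) = 105°, the dip direction.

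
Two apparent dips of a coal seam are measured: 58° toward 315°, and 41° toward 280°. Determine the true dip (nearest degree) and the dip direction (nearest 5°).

The two traces are lines in the plane: v₁ = (sin 315°·cos 58°, cos 315°·cos 58°, −sin 58°), v₂ = (sin 280°·cos 41°, cos 280°·cos 41°, −sin 41°).
Cross product v₁ × v₂ gives the pole to the plane: n ∝ (-0.135, 0.384, 0.229).
True dip = arccos(n_z / |n|) = arccos(0.4906) = 60.6°.
Dip direction = azimuth of (n_x, n_y) = atan2(-0.135, 0.384) = 341°.

true dip 61°, dip direction 340°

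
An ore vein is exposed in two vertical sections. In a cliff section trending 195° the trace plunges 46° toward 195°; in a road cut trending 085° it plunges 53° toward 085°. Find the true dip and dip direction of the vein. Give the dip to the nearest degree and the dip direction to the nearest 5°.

Represent each trace as a vector plunging at its apparent dip toward its trend (east-north-up frame): v₁ = (-0.180, -0.671, -0.719), v₂ = (0.600, 0.052, -0.799).
n = v₁ × v₂ = (0.574, -0.575, 0.393) (taken with n_z > 0).
Dip δ = arctan(|n_h|/n_z) = arctan(0.812/0.393) = 64.2°.
Dip direction = atan2(0.574, -0.575) = 135° (azimuth of n's horizontal projection).

true dip 64°, dip direction 135°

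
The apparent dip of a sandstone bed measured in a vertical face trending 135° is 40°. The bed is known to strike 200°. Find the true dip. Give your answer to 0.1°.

42.8°

The section is 65° from the strike.
tan δ = tan α / sin β = tan 40° / sin 65° = 0.8391 / 0.9063 = 0.9258
true dip = arctan 0.9258 = 42.79°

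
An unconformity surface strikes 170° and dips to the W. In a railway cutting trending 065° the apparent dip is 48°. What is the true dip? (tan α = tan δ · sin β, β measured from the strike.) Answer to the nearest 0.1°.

The section is 75° from the strike.
tan(true dip) = tan 48° / sin 75° = 1.1498
true dip = arctan 1.1498 = 48.99°

49.0°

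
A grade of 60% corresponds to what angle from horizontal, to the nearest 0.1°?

tan θ = 60/100 = 0.6000
θ = arctan(0.6000) = 30.96°

31.0°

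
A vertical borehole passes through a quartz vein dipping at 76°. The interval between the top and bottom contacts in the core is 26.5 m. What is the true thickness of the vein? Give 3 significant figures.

6.41 m

True thickness t = h · cos(dip) = 26.5 × cos 76°
t = 26.5 × 0.2419 = 6.411 m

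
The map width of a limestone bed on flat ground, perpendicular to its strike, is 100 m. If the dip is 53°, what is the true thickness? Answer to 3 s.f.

79.9 m

True thickness t = w · sin(dip) = 100 × sin 53°
t = 100 × 0.7986 = 79.864 m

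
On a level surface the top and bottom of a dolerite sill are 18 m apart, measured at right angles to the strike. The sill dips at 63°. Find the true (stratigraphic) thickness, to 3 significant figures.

16.0 m

True thickness t = w · sin(dip) = 18 × sin 63°
t = 18 × 0.8910 = 16.038 m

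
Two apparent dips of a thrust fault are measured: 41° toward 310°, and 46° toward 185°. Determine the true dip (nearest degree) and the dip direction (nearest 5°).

true dip 64°, dip direction 245°

Represent each trace as a vector plunging at its apparent dip toward its trend (east-north-up frame): v₁ = (-0.578, 0.485, -0.656), v₂ = (-0.061, -0.692, -0.719).
Cross product v₁ × v₂ gives the pole to the plane: n ∝ (-0.803, -0.376, 0.429).
True dip = arccos(n_z / |n|) = arccos(0.4359) = 64.2°.
The horizontal component of n points toward azimuth atan2(n_x, n_y) = 245°, the dip direction.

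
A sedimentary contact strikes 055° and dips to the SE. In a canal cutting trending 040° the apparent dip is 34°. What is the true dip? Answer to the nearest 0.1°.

69.0°

β = acute angle between strike 055° and section 040° = 15°.
tan δ = tan α / sin β = tan 34° / sin 15° = 0.6745 / 0.2588 = 2.6061
δ = arctan(2.6061) = 69.01°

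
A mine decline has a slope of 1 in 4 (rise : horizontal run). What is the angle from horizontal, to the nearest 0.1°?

14.0°

tan θ = 1/4 = 0.2500
θ = arctan(0.2500) = 14.04°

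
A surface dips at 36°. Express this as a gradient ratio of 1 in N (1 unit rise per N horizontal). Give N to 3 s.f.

1 : N means tan θ = 1/N, so N = 1/tan 36° = 1/0.7265

1 in 1.38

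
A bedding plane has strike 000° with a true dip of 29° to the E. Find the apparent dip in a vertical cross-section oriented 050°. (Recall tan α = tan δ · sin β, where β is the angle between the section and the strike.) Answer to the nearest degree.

The strike is 000° and the section trends 050°; the acute angle between them is β = 50°.
tan α = tan 29° × sin 50° = 0.5543 × 0.7660 = 0.4246
apparent dip = arctan 0.4246 = 23.01°

23°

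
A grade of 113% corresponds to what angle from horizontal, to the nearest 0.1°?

48.5°

tan θ = 113/100 = 1.1300
θ = arctan(1.1300) = 48.49°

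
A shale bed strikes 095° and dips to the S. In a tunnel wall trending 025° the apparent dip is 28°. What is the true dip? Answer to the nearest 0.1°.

29.5°

β = acute angle between strike 095° and section 025° = 70°.
tan δ = tan α / sin β = tan 28° / sin 70° = 0.5317 / 0.9397 = 0.5658
true dip = arctan 0.5658 = 29.50°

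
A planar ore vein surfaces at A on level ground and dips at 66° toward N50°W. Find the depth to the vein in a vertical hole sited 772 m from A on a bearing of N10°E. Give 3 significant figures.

The hole lies 60° from the dip direction, so the down-dip offset is 772 × cos 60° = 386.00 m.
Depth = down-dip offset × tan(dip) = 386.00 × tan 66° = 386.00 × 2.2460
Depth = 866.97 m

867 m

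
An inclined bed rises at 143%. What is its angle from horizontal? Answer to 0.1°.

tan θ = 143/100 = 1.4300
θ = arctan(1.4300) = 55.03°

55.0°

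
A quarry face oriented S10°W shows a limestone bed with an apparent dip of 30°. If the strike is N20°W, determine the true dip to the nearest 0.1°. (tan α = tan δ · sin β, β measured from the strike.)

β = acute angle between strike N20°W and section S10°W = 30°.
tan δ = tan α / sin β = tan 30° / sin 30° = 0.5774 / 0.5000 = 1.1547
true dip = arctan 1.1547 = 49.11°

49.1°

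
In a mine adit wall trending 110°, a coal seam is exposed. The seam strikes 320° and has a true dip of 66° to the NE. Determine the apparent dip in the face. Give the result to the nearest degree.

The strike is 320° and the section trends 110°; the acute angle between them is β = 30°.
tan(apparent dip) = tan 66° · sin 30° = 1.1230
apparent dip = arctan 1.1230 = 48.32°

48°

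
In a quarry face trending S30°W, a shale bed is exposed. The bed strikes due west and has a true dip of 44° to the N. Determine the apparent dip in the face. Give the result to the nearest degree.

40°

Angle between strike (due west) and section (S30°W): β = 60°.
tan α = tan 44° × sin 60° = 0.9657 × 0.8660 = 0.8363
α = arctan(0.8363) = 39.91°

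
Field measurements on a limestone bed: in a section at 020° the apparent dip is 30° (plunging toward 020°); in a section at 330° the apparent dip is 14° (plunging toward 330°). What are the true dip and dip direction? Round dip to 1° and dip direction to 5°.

true dip 31°, dip direction 035°

Represent each trace as a vector plunging at its apparent dip toward its trend (east-north-up frame): v₁ = (0.296, 0.814, -0.500), v₂ = (-0.485, 0.840, -0.242).
The plane normal is n = v₁ × v₂ ∝ (0.223, 0.314, 0.644).
True dip = arccos(n_z / |n|) = arccos(0.8579) = 30.9°.
Dip direction = azimuth of (n_x, n_y) = atan2(0.223, 0.314) = 35°.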